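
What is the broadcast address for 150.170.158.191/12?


Network: 150.160.0.0/12
Host bits = 20
Set all host bits to 1:
Broadcast: 150.175.255.255


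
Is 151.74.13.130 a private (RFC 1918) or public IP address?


RFC 1918 private ranges:
  10.0.0.0/8 (10.0.0.0 - 10.255.255.255)
  172.16.0.0/12 (172.16.0.0 - 172.31.255.255)
  192.168.0.0/16 (192.168.0.0 - 192.168.255.255)
Public (not in any RFC 1918 range)


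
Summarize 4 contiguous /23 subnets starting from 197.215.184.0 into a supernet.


Original prefix: /23
Number of subnets: 4 = 2^2
New prefix = 23 - 2 = 21
Supernet: 197.215.184.0/21


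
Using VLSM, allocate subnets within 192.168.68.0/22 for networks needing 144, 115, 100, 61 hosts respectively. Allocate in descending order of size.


144 hosts -> /24 (254 usable): 192.168.68.0/24
115 hosts -> /25 (126 usable): 192.168.69.0/25
100 hosts -> /25 (126 usable): 192.168.69.128/25
61 hosts -> /26 (62 usable): 192.168.70.0/26
Allocation: 192.168.68.0/24 (144 hosts, 254 usable); 192.168.69.0/25 (115 hosts, 126 usable); 192.168.69.128/25 (100 hosts, 126 usable); 192.168.70.0/26 (61 hosts, 62 usable)


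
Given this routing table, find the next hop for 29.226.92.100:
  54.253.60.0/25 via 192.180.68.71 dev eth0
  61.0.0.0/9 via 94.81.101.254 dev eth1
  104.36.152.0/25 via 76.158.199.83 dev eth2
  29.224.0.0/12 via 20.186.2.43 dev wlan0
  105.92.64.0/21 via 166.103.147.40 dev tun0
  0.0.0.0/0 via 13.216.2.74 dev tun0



Longest prefix match for 29.226.92.100:
  /25 54.253.60.0: no
  /9 61.0.0.0: no
  /25 104.36.152.0: no
  /12 29.224.0.0: MATCH
  /21 105.92.64.0: no
  /0 0.0.0.0: MATCH
Selected: next-hop 20.186.2.43 via wlan0 (matched /12)


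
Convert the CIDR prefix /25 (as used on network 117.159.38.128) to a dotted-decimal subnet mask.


/25 means 25 network bits, 7 host bits
Binary: 11111111111111111111111110000000
Mask: 255.255.255.128


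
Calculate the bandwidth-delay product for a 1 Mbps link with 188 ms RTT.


BDP = bandwidth * RTT
= 1 Mbps * 188 ms
= 1 * 1e6 * 188 / 1000 bits
= 188000 bits
= 23500 bytes
= 22.9492 KB
BDP = 188000 bits (23500 bytes)


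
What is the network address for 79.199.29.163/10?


IP:   01001111.11000111.00011101.10100011
Mask: 11111111.11000000.00000000.00000000
AND operation:
Net:  01001111.11000000.00000000.00000000
Network: 79.192.0.0/10


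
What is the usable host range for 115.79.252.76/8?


Network: 115.0.0.0
Broadcast: 115.255.255.255
First usable = network + 1
Last usable = broadcast - 1
Range: 115.0.0.1 to 115.255.255.254


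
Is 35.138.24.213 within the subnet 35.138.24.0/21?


Subnet network: 35.138.24.0
Test IP AND mask: 35.138.24.0
Yes, 35.138.24.213 is in 35.138.24.0/21


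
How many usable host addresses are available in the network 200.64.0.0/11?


Host bits = 32 - 11 = 21
Total addresses = 2^21 = 2097152
Usable = total - 2 (network and broadcast)
Usable hosts: 2097150


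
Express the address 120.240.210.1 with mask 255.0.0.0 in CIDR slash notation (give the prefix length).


Binary: 11111111.00000000.00000000.00000000
Count leading 1s
Prefix: /8


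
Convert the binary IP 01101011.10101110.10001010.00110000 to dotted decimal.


01101011 = 107
10101110 = 174
10001010 = 138
00110000 = 48
IP: 107.174.138.48


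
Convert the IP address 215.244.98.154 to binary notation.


215 = 11010111
244 = 11110100
98 = 01100010
154 = 10011010
Binary: 11010111.11110100.01100010.10011010


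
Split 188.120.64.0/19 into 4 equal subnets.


New prefix = 19 + 2 = 21
Each subnet has 2048 addresses
  188.120.64.0/21
  188.120.72.0/21
  188.120.80.0/21
  188.120.88.0/21
Subnets: 188.120.64.0/21, 188.120.72.0/21, 188.120.80.0/21, 188.120.88.0/21


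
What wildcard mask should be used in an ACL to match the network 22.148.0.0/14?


Subnet mask: 255.252.0.0
Wildcard = 255.255.255.255 - subnet mask
255 - 255 = 0
255 - 252 = 3
255 - 0 = 255
255 - 0 = 255
Wildcard: 0.3.255.255


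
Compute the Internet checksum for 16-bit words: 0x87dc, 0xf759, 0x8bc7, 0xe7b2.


Sum all words (with carry folding):
+ 0x87dc = 0x87dc
+ 0xf759 = 0x7f36
+ 0x8bc7 = 0x0afe
+ 0xe7b2 = 0xf2b0
One's complement: ~0xf2b0
Checksum = 0x0d4f


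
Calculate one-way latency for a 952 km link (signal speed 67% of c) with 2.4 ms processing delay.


Speed = 0.67 * 3e5 km/s = 201000 km/s
Propagation delay = 952 / 201000 = 0.0047 s = 4.7363 ms
Processing delay = 2.4 ms
Total one-way latency = 7.1363 ms


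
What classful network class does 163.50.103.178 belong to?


First octet: 163
Binary: 10100011
10xxxxxx -> Class B (128-191)
Class B, default mask 255.255.0.0 (/16)


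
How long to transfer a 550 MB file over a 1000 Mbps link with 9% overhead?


Effective throughput = 1000 * (1 - 9/100) = 910 Mbps
File size in Mb = 550 * 8 = 4400 Mb
Time = 4400 / 910
Time = 4.8352 seconds


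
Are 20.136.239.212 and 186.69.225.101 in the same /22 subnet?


Mask: 255.255.252.0
20.136.239.212 AND mask = 20.136.236.0
186.69.225.101 AND mask = 186.69.224.0
No, different subnets (20.136.236.0 vs 186.69.224.0)


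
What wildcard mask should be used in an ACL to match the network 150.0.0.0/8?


Subnet mask: 255.0.0.0
Wildcard = 255.255.255.255 - subnet mask
255 - 255 = 0
255 - 0 = 255
255 - 0 = 255
255 - 0 = 255
Wildcard: 0.255.255.255


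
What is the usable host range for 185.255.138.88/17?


Network: 185.255.128.0
Broadcast: 185.255.255.255
First usable = network + 1
Last usable = broadcast - 1
Range: 185.255.128.1 to 185.255.255.254


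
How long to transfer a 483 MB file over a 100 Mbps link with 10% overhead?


Effective throughput = 100 * (1 - 10/100) = 90 Mbps
File size in Mb = 483 * 8 = 3864 Mb
Time = 3864 / 90
Time = 42.9333 seconds


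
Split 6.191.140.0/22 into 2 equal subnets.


New prefix = 22 + 1 = 23
Each subnet has 512 addresses
  6.191.140.0/23
  6.191.142.0/23
Subnets: 6.191.140.0/23, 6.191.142.0/23


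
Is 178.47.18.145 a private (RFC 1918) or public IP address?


RFC 1918 private ranges:
  10.0.0.0/8 (10.0.0.0 - 10.255.255.255)
  172.16.0.0/12 (172.16.0.0 - 172.31.255.255)
  192.168.0.0/16 (192.168.0.0 - 192.168.255.255)
Public (not in any RFC 1918 range)


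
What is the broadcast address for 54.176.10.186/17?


Network: 54.176.0.0/17
Host bits = 15
Set all host bits to 1:
Broadcast: 54.176.127.255


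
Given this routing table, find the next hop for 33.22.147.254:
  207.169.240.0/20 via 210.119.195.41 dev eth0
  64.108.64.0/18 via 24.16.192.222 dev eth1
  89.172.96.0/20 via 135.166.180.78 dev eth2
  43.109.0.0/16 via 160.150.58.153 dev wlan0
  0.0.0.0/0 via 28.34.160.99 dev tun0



Longest prefix match for 33.22.147.254:
  /20 207.169.240.0: no
  /18 64.108.64.0: no
  /20 89.172.96.0: no
  /16 43.109.0.0: no
  /0 0.0.0.0: MATCH
Selected: next-hop 28.34.160.99 via tun0 (matched /0)


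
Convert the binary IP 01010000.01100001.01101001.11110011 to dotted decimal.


01010000 = 80
01100001 = 97
01101001 = 105
11110011 = 243
IP: 80.97.105.243


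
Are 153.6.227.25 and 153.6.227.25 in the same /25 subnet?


Mask: 255.255.255.128
153.6.227.25 AND mask = 153.6.227.0
153.6.227.25 AND mask = 153.6.227.0
Yes, same subnet (153.6.227.0)


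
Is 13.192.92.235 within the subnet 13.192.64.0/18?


Subnet network: 13.192.64.0
Test IP AND mask: 13.192.64.0
Yes, 13.192.92.235 is in 13.192.64.0/18


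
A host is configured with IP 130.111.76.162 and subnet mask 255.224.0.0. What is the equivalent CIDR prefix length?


Binary: 11111111.11100000.00000000.00000000
Count leading 1s
Prefix: /11


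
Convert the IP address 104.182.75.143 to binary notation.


104 = 01101000
182 = 10110110
75 = 01001011
143 = 10001111
Binary: 01101000.10110110.01001011.10001111


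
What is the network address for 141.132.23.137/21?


IP:   10001101.10000100.00010111.10001001
Mask: 11111111.11111111.11111000.00000000
AND operation:
Net:  10001101.10000100.00010000.00000000
Network: 141.132.16.0/21


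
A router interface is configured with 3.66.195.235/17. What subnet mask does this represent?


/17 means 17 network bits, 15 host bits
Binary: 11111111111111111000000000000000
Mask: 255.255.128.0


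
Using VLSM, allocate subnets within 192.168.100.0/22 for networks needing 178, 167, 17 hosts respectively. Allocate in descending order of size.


178 hosts -> /24 (254 usable): 192.168.100.0/24
167 hosts -> /24 (254 usable): 192.168.101.0/24
17 hosts -> /27 (30 usable): 192.168.102.0/27
Allocation: 192.168.100.0/24 (178 hosts, 254 usable); 192.168.101.0/24 (167 hosts, 254 usable); 192.168.102.0/27 (17 hosts, 30 usable)


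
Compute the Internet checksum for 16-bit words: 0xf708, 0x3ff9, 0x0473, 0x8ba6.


Sum all words (with carry folding):
+ 0xf708 = 0xf708
+ 0x3ff9 = 0x3702
+ 0x0473 = 0x3b75
+ 0x8ba6 = 0xc71b
One's complement: ~0xc71b
Checksum = 0x38e4


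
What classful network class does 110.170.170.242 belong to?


First octet: 110
Binary: 01101110
0xxxxxxx -> Class A (1-126)
Class A, default mask 255.0.0.0 (/8)


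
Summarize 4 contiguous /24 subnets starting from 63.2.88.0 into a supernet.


Original prefix: /24
Number of subnets: 4 = 2^2
New prefix = 24 - 2 = 22
Supernet: 63.2.88.0/22


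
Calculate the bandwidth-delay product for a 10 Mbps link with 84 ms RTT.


BDP = bandwidth * RTT
= 10 Mbps * 84 ms
= 10 * 1e6 * 84 / 1000 bits
= 840000 bits
= 105000 bytes
= 102.5391 KB
BDP = 840000 bits (105000 bytes)


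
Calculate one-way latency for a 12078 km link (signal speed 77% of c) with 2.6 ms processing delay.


Speed = 0.77 * 3e5 km/s = 231000 km/s
Propagation delay = 12078 / 231000 = 0.0523 s = 52.2857 ms
Processing delay = 2.6 ms
Total one-way latency = 54.8857 ms


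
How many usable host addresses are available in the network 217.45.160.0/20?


Host bits = 32 - 20 = 12
Total addresses = 2^12 = 4096
Usable = total - 2 (network and broadcast)
Usable hosts: 4094


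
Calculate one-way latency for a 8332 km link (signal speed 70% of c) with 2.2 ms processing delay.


Speed = 0.7 * 3e5 km/s = 210000 km/s
Propagation delay = 8332 / 210000 = 0.0397 s = 39.6762 ms
Processing delay = 2.2 ms
Total one-way latency = 41.8762 ms


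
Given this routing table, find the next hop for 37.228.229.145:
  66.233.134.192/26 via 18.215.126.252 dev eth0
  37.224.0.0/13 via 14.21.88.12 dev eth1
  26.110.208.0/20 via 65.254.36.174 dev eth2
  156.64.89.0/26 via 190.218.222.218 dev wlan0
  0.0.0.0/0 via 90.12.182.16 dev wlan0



Longest prefix match for 37.228.229.145:
  /26 66.233.134.192: no
  /13 37.224.0.0: MATCH
  /20 26.110.208.0: no
  /26 156.64.89.0: no
  /0 0.0.0.0: MATCH
Selected: next-hop 14.21.88.12 via eth1 (matched /13)


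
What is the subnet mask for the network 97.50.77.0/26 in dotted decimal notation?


/26 means 26 network bits, 6 host bits
Binary: 11111111111111111111111111000000
Mask: 255.255.255.192


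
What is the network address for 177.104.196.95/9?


IP:   10110001.01101000.11000100.01011111
Mask: 11111111.10000000.00000000.00000000
AND operation:
Net:  10110001.00000000.00000000.00000000
Network: 177.0.0.0/9


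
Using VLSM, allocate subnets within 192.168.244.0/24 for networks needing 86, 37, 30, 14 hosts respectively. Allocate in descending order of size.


86 hosts -> /25 (126 usable): 192.168.244.0/25
37 hosts -> /26 (62 usable): 192.168.244.128/26
30 hosts -> /27 (30 usable): 192.168.244.192/27
14 hosts -> /28 (14 usable): 192.168.244.224/28
Allocation: 192.168.244.0/25 (86 hosts, 126 usable); 192.168.244.128/26 (37 hosts, 62 usable); 192.168.244.192/27 (30 hosts, 30 usable); 192.168.244.224/28 (14 hosts, 14 usable)


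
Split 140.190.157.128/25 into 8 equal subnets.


New prefix = 25 + 3 = 28
Each subnet has 16 addresses
  140.190.157.128/28
  140.190.157.144/28
  140.190.157.160/28
  140.190.157.176/28
  140.190.157.192/28
  140.190.157.208/28
  140.190.157.224/28
  140.190.157.240/28
Subnets: 140.190.157.128/28, 140.190.157.144/28, 140.190.157.160/28, 140.190.157.176/28, 140.190.157.192/28, 140.190.157.208/28, 140.190.157.224/28, 140.190.157.240/28


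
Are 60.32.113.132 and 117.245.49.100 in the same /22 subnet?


Mask: 255.255.252.0
60.32.113.132 AND mask = 60.32.112.0
117.245.49.100 AND mask = 117.245.48.0
No, different subnets (60.32.112.0 vs 117.245.48.0)


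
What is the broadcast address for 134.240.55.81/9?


Network: 134.128.0.0/9
Host bits = 23
Set all host bits to 1:
Broadcast: 134.255.255.255


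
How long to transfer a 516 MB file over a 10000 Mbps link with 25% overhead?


Effective throughput = 10000 * (1 - 25/100) = 7500 Mbps
File size in Mb = 516 * 8 = 4128 Mb
Time = 4128 / 7500
Time = 0.5504 seconds


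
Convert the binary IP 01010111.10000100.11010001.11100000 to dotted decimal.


01010111 = 87
10000100 = 132
11010001 = 209
11100000 = 224
IP: 87.132.209.224


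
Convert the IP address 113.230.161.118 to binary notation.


113 = 01110001
230 = 11100110
161 = 10100001
118 = 01110110
Binary: 01110001.11100110.10100001.01110110


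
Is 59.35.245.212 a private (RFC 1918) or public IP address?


RFC 1918 private ranges:
  10.0.0.0/8 (10.0.0.0 - 10.255.255.255)
  172.16.0.0/12 (172.16.0.0 - 172.31.255.255)
  192.168.0.0/16 (192.168.0.0 - 192.168.255.255)
Public (not in any RFC 1918 range)


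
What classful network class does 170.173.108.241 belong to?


First octet: 170
Binary: 10101010
10xxxxxx -> Class B (128-191)
Class B, default mask 255.255.0.0 (/16)


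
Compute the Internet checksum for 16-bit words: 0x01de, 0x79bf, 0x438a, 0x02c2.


Sum all words (with carry folding):
+ 0x01de = 0x01de
+ 0x79bf = 0x7b9d
+ 0x438a = 0xbf27
+ 0x02c2 = 0xc1e9
One's complement: ~0xc1e9
Checksum = 0x3e16


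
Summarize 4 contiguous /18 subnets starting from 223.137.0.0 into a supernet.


Original prefix: /18
Number of subnets: 4 = 2^2
New prefix = 18 - 2 = 16
Supernet: 223.137.0.0/16


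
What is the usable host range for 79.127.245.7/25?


Network: 79.127.245.0
Broadcast: 79.127.245.127
First usable = network + 1
Last usable = broadcast - 1
Range: 79.127.245.1 to 79.127.245.126


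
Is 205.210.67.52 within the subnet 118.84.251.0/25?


Subnet network: 118.84.251.0
Test IP AND mask: 205.210.67.0
No, 205.210.67.52 is not in 118.84.251.0/25


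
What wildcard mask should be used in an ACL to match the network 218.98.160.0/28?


Subnet mask: 255.255.255.240
Wildcard = 255.255.255.255 - subnet mask
255 - 255 = 0
255 - 255 = 0
255 - 255 = 0
255 - 240 = 15
Wildcard: 0.0.0.15


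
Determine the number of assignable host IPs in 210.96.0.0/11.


Host bits = 32 - 11 = 21
Total addresses = 2^21 = 2097152
Usable = total - 2 (network and broadcast)
Usable hosts: 2097150


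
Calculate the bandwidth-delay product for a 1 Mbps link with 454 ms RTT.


BDP = bandwidth * RTT
= 1 Mbps * 454 ms
= 1 * 1e6 * 454 / 1000 bits
= 454000 bits
= 56750 bytes
= 55.4199 KB
BDP = 454000 bits (56750 bytes)


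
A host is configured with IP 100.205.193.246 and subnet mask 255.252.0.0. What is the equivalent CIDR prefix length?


Binary: 11111111.11111100.00000000.00000000
Count leading 1s
Prefix: /14


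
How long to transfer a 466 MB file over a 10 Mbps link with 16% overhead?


Effective throughput = 10 * (1 - 16/100) = 8.4 Mbps
File size in Mb = 466 * 8 = 3728 Mb
Time = 3728 / 8.4
Time = 443.8095 seconds


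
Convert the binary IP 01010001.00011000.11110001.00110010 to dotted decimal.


01010001 = 81
00011000 = 24
11110001 = 241
00110010 = 50
IP: 81.24.241.50


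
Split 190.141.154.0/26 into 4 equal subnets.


New prefix = 26 + 2 = 28
Each subnet has 16 addresses
  190.141.154.0/28
  190.141.154.16/28
  190.141.154.32/28
  190.141.154.48/28
Subnets: 190.141.154.0/28, 190.141.154.16/28, 190.141.154.32/28, 190.141.154.48/28


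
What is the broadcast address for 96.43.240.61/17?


Network: 96.43.128.0/17
Host bits = 15
Set all host bits to 1:
Broadcast: 96.43.255.255


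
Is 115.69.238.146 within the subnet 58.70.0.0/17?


Subnet network: 58.70.0.0
Test IP AND mask: 115.69.128.0
No, 115.69.238.146 is not in 58.70.0.0/17


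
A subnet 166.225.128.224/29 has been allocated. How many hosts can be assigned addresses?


Host bits = 32 - 29 = 3
Total addresses = 2^3 = 8
Usable = total - 2 (network and broadcast)
Usable hosts: 6


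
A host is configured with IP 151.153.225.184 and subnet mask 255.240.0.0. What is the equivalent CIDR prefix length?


Binary: 11111111.11110000.00000000.00000000
Count leading 1s
Prefix: /12


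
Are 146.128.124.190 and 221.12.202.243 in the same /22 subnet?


Mask: 255.255.252.0
146.128.124.190 AND mask = 146.128.124.0
221.12.202.243 AND mask = 221.12.200.0
No, different subnets (146.128.124.0 vs 221.12.200.0)


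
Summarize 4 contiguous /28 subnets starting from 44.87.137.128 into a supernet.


Original prefix: /28
Number of subnets: 4 = 2^2
New prefix = 28 - 2 = 26
Supernet: 44.87.137.128/26


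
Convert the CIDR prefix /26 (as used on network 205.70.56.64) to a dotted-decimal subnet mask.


/26 means 26 network bits, 6 host bits
Binary: 11111111111111111111111111000000
Mask: 255.255.255.192


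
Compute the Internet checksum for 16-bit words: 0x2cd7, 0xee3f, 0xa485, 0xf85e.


Sum all words (with carry folding):
+ 0x2cd7 = 0x2cd7
+ 0xee3f = 0x1b17
+ 0xa485 = 0xbf9c
+ 0xf85e = 0xb7fb
One's complement: ~0xb7fb
Checksum = 0x4804


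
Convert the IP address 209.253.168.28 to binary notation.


209 = 11010001
253 = 11111101
168 = 10101000
28 = 00011100
Binary: 11010001.11111101.10101000.00011100


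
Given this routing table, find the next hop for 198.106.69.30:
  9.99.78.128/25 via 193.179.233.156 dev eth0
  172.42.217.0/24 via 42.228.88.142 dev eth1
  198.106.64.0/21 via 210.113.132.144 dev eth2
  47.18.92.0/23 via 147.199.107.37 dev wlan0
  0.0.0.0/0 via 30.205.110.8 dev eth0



Longest prefix match for 198.106.69.30:
  /25 9.99.78.128: no
  /24 172.42.217.0: no
  /21 198.106.64.0: MATCH
  /23 47.18.92.0: no
  /0 0.0.0.0: MATCH
Selected: next-hop 210.113.132.144 via eth2 (matched /21)


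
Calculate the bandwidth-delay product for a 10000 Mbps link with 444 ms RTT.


BDP = bandwidth * RTT
= 10000 Mbps * 444 ms
= 10000 * 1e6 * 444 / 1000 bits
= 4440000000 bits
= 555000000 bytes
= 541992.1875 KB
BDP = 4440000000 bits (555000000 bytes)


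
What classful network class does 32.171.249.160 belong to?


First octet: 32
Binary: 00100000
0xxxxxxx -> Class A (1-126)
Class A, default mask 255.0.0.0 (/8)


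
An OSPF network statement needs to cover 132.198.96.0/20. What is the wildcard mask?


Subnet mask: 255.255.240.0
Wildcard = 255.255.255.255 - subnet mask
255 - 255 = 0
255 - 255 = 0
255 - 240 = 15
255 - 0 = 255
Wildcard: 0.0.15.255


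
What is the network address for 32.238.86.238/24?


IP:   00100000.11101110.01010110.11101110
Mask: 11111111.11111111.11111111.00000000
AND operation:
Net:  00100000.11101110.01010110.00000000
Network: 32.238.86.0/24


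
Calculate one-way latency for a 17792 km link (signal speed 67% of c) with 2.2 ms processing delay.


Speed = 0.67 * 3e5 km/s = 201000 km/s
Propagation delay = 17792 / 201000 = 0.0885 s = 88.5174 ms
Processing delay = 2.2 ms
Total one-way latency = 90.7174 ms


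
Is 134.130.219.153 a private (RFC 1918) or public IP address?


RFC 1918 private ranges:
  10.0.0.0/8 (10.0.0.0 - 10.255.255.255)
  172.16.0.0/12 (172.16.0.0 - 172.31.255.255)
  192.168.0.0/16 (192.168.0.0 - 192.168.255.255)
Public (not in any RFC 1918 range)


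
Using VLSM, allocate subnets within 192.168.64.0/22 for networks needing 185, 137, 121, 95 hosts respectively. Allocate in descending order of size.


185 hosts -> /24 (254 usable): 192.168.64.0/24
137 hosts -> /24 (254 usable): 192.168.65.0/24
121 hosts -> /25 (126 usable): 192.168.66.0/25
95 hosts -> /25 (126 usable): 192.168.66.128/25
Allocation: 192.168.64.0/24 (185 hosts, 254 usable); 192.168.65.0/24 (137 hosts, 254 usable); 192.168.66.0/25 (121 hosts, 126 usable); 192.168.66.128/25 (95 hosts, 126 usable)


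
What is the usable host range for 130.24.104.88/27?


Network: 130.24.104.64
Broadcast: 130.24.104.95
First usable = network + 1
Last usable = broadcast - 1
Range: 130.24.104.65 to 130.24.104.94


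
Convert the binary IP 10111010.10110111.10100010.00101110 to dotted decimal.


10111010 = 186
10110111 = 183
10100010 = 162
00101110 = 46
IP: 186.183.162.46


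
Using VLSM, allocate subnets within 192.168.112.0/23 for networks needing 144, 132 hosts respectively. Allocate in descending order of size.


144 hosts -> /24 (254 usable): 192.168.112.0/24
132 hosts -> /24 (254 usable): 192.168.113.0/24
Allocation: 192.168.112.0/24 (144 hosts, 254 usable); 192.168.113.0/24 (132 hosts, 254 usable)


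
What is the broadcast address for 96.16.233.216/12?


Network: 96.16.0.0/12
Host bits = 20
Set all host bits to 1:
Broadcast: 96.31.255.255


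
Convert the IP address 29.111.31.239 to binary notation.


29 = 00011101
111 = 01101111
31 = 00011111
239 = 11101111
Binary: 00011101.01101111.00011111.11101111


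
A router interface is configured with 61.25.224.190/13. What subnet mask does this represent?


/13 means 13 network bits, 19 host bits
Binary: 11111111111110000000000000000000
Mask: 255.248.0.0


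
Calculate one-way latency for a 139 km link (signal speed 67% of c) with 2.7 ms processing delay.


Speed = 0.67 * 3e5 km/s = 201000 km/s
Propagation delay = 139 / 201000 = 0.0007 s = 0.6915 ms
Processing delay = 2.7 ms
Total one-way latency = 3.3915 ms


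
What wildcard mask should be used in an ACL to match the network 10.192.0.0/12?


Subnet mask: 255.240.0.0
Wildcard = 255.255.255.255 - subnet mask
255 - 255 = 0
255 - 240 = 15
255 - 0 = 255
255 - 0 = 255
Wildcard: 0.15.255.255


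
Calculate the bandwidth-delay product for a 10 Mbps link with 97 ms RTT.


BDP = bandwidth * RTT
= 10 Mbps * 97 ms
= 10 * 1e6 * 97 / 1000 bits
= 970000 bits
= 121250 bytes
= 118.4082 KB
BDP = 970000 bits (121250 bytes)


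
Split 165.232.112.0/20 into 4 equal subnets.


New prefix = 20 + 2 = 22
Each subnet has 1024 addresses
  165.232.112.0/22
  165.232.116.0/22
  165.232.120.0/22
  165.232.124.0/22
Subnets: 165.232.112.0/22, 165.232.116.0/22, 165.232.120.0/22, 165.232.124.0/22


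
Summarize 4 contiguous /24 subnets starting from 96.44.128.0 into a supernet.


Original prefix: /24
Number of subnets: 4 = 2^2
New prefix = 24 - 2 = 22
Supernet: 96.44.128.0/22


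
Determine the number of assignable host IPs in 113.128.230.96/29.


Host bits = 32 - 29 = 3
Total addresses = 2^3 = 8
Usable = total - 2 (network and broadcast)
Usable hosts: 6


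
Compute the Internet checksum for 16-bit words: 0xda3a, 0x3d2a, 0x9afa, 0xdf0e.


Sum all words (with carry folding):
+ 0xda3a = 0xda3a
+ 0x3d2a = 0x1765
+ 0x9afa = 0xb25f
+ 0xdf0e = 0x916e
One's complement: ~0x916e
Checksum = 0x6e91


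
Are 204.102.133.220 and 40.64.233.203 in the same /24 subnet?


Mask: 255.255.255.0
204.102.133.220 AND mask = 204.102.133.0
40.64.233.203 AND mask = 40.64.233.0
No, different subnets (204.102.133.0 vs 40.64.233.0)


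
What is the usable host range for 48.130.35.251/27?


Network: 48.130.35.224
Broadcast: 48.130.35.255
First usable = network + 1
Last usable = broadcast - 1
Range: 48.130.35.225 to 48.130.35.254


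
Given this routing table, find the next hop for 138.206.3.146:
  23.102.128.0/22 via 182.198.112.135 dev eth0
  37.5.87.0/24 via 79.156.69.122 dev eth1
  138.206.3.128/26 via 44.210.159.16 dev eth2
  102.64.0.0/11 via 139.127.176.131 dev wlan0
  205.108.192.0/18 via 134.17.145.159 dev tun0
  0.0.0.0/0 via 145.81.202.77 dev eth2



Longest prefix match for 138.206.3.146:
  /22 23.102.128.0: no
  /24 37.5.87.0: no
  /26 138.206.3.128: MATCH
  /11 102.64.0.0: no
  /18 205.108.192.0: no
  /0 0.0.0.0: MATCH
Selected: next-hop 44.210.159.16 via eth2 (matched /26)


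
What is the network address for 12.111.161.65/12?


IP:   00001100.01101111.10100001.01000001
Mask: 11111111.11110000.00000000.00000000
AND operation:
Net:  00001100.01100000.00000000.00000000
Network: 12.96.0.0/12


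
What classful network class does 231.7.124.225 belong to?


First octet: 231
Binary: 11100111
1110xxxx -> Class D (224-239)
Class D (multicast), default mask N/A


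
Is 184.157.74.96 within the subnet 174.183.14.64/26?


Subnet network: 174.183.14.64
Test IP AND mask: 184.157.74.64
No, 184.157.74.96 is not in 174.183.14.64/26


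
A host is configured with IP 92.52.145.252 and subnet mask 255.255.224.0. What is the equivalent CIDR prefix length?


Binary: 11111111.11111111.11100000.00000000
Count leading 1s
Prefix: /19


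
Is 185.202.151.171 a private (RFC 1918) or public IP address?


RFC 1918 private ranges:
  10.0.0.0/8 (10.0.0.0 - 10.255.255.255)
  172.16.0.0/12 (172.16.0.0 - 172.31.255.255)
  192.168.0.0/16 (192.168.0.0 - 192.168.255.255)
Public (not in any RFC 1918 range)


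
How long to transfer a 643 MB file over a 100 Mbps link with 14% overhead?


Effective throughput = 100 * (1 - 14/100) = 86 Mbps
File size in Mb = 643 * 8 = 5144 Mb
Time = 5144 / 86
Time = 59.814 seconds


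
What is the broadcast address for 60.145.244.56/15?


Network: 60.144.0.0/15
Host bits = 17
Set all host bits to 1:
Broadcast: 60.145.255.255


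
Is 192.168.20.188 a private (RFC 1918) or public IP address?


RFC 1918 private ranges:
  10.0.0.0/8 (10.0.0.0 - 10.255.255.255)
  172.16.0.0/12 (172.16.0.0 - 172.31.255.255)
  192.168.0.0/16 (192.168.0.0 - 192.168.255.255)
Private (in 192.168.0.0/16)


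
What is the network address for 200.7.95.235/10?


IP:   11001000.00000111.01011111.11101011
Mask: 11111111.11000000.00000000.00000000
AND operation:
Net:  11001000.00000000.00000000.00000000
Network: 200.0.0.0/10


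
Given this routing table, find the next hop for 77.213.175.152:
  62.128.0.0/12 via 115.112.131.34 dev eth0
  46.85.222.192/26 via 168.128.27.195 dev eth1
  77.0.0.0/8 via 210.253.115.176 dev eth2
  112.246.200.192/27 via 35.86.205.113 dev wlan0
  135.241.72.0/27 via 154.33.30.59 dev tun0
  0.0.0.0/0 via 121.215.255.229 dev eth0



Longest prefix match for 77.213.175.152:
  /12 62.128.0.0: no
  /26 46.85.222.192: no
  /8 77.0.0.0: MATCH
  /27 112.246.200.192: no
  /27 135.241.72.0: no
  /0 0.0.0.0: MATCH
Selected: next-hop 210.253.115.176 via eth2 (matched /8)


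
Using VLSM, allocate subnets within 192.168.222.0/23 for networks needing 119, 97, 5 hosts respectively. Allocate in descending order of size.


119 hosts -> /25 (126 usable): 192.168.222.0/25
97 hosts -> /25 (126 usable): 192.168.222.128/25
5 hosts -> /29 (6 usable): 192.168.223.0/29
Allocation: 192.168.222.0/25 (119 hosts, 126 usable); 192.168.222.128/25 (97 hosts, 126 usable); 192.168.223.0/29 (5 hosts, 6 usable)


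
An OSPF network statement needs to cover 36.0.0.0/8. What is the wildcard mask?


Subnet mask: 255.0.0.0
Wildcard = 255.255.255.255 - subnet mask
255 - 255 = 0
255 - 0 = 255
255 - 0 = 255
255 - 0 = 255
Wildcard: 0.255.255.255


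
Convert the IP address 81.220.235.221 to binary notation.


81 = 01010001
220 = 11011100
235 = 11101011
221 = 11011101
Binary: 01010001.11011100.11101011.11011101


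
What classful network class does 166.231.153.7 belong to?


First octet: 166
Binary: 10100110
10xxxxxx -> Class B (128-191)
Class B, default mask 255.255.0.0 (/16)


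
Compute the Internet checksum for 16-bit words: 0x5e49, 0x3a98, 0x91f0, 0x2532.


Sum all words (with carry folding):
+ 0x5e49 = 0x5e49
+ 0x3a98 = 0x98e1
+ 0x91f0 = 0x2ad2
+ 0x2532 = 0x5004
One's complement: ~0x5004
Checksum = 0xaffb


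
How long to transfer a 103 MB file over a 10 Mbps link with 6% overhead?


Effective throughput = 10 * (1 - 6/100) = 9.4 Mbps
File size in Mb = 103 * 8 = 824 Mb
Time = 824 / 9.4
Time = 87.6596 seconds


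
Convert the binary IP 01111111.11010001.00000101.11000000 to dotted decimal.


01111111 = 127
11010001 = 209
00000101 = 5
11000000 = 192
IP: 127.209.5.192


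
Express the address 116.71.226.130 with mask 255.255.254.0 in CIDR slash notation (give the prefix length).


Binary: 11111111.11111111.11111110.00000000
Count leading 1s
Prefix: /23


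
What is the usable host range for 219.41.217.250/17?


Network: 219.41.128.0
Broadcast: 219.41.255.255
First usable = network + 1
Last usable = broadcast - 1
Range: 219.41.128.1 to 219.41.255.254


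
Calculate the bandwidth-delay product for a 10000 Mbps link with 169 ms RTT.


BDP = bandwidth * RTT
= 10000 Mbps * 169 ms
= 10000 * 1e6 * 169 / 1000 bits
= 1690000000 bits
= 211250000 bytes
= 206298.8281 KB
BDP = 1690000000 bits (211250000 bytes)


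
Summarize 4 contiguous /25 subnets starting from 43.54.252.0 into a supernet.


Original prefix: /25
Number of subnets: 4 = 2^2
New prefix = 25 - 2 = 23
Supernet: 43.54.252.0/23


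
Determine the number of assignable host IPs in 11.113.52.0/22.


Host bits = 32 - 22 = 10
Total addresses = 2^10 = 1024
Usable = total - 2 (network and broadcast)
Usable hosts: 1022


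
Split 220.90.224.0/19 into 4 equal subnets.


New prefix = 19 + 2 = 21
Each subnet has 2048 addresses
  220.90.224.0/21
  220.90.232.0/21
  220.90.240.0/21
  220.90.248.0/21
Subnets: 220.90.224.0/21, 220.90.232.0/21, 220.90.240.0/21, 220.90.248.0/21


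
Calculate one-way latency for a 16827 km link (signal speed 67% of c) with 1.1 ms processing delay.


Speed = 0.67 * 3e5 km/s = 201000 km/s
Propagation delay = 16827 / 201000 = 0.0837 s = 83.7164 ms
Processing delay = 1.1 ms
Total one-way latency = 84.8164 ms


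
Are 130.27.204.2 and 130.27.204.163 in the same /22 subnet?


Mask: 255.255.252.0
130.27.204.2 AND mask = 130.27.204.0
130.27.204.163 AND mask = 130.27.204.0
Yes, same subnet (130.27.204.0)


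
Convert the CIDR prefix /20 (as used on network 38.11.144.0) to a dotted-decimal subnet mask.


/20 means 20 network bits, 12 host bits
Binary: 11111111111111111111000000000000
Mask: 255.255.240.0


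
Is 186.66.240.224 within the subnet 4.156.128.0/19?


Subnet network: 4.156.128.0
Test IP AND mask: 186.66.224.0
No, 186.66.240.224 is not in 4.156.128.0/19


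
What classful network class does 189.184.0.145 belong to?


First octet: 189
Binary: 10111101
10xxxxxx -> Class B (128-191)
Class B, default mask 255.255.0.0 (/16)


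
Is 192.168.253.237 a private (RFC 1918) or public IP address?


RFC 1918 private ranges:
  10.0.0.0/8 (10.0.0.0 - 10.255.255.255)
  172.16.0.0/12 (172.16.0.0 - 172.31.255.255)
  192.168.0.0/16 (192.168.0.0 - 192.168.255.255)
Private (in 192.168.0.0/16)


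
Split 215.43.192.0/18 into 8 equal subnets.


New prefix = 18 + 3 = 21
Each subnet has 2048 addresses
  215.43.192.0/21
  215.43.200.0/21
  215.43.208.0/21
  215.43.216.0/21
  215.43.224.0/21
  215.43.232.0/21
  215.43.240.0/21
  215.43.248.0/21
Subnets: 215.43.192.0/21, 215.43.200.0/21, 215.43.208.0/21, 215.43.216.0/21, 215.43.224.0/21, 215.43.232.0/21, 215.43.240.0/21, 215.43.248.0/21


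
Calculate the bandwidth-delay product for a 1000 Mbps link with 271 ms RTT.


BDP = bandwidth * RTT
= 1000 Mbps * 271 ms
= 1000 * 1e6 * 271 / 1000 bits
= 271000000 bits
= 33875000 bytes
= 33081.0547 KB
BDP = 271000000 bits (33875000 bytes)


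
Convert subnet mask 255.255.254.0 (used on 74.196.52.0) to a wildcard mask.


Subnet mask: 255.255.254.0
Wildcard = 255.255.255.255 - subnet mask
255 - 255 = 0
255 - 255 = 0
255 - 254 = 1
255 - 0 = 255
Wildcard: 0.0.1.255


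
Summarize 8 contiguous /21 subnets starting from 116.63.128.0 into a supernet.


Original prefix: /21
Number of subnets: 8 = 2^3
New prefix = 21 - 3 = 18
Supernet: 116.63.128.0/18


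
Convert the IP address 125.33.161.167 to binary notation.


125 = 01111101
33 = 00100001
161 = 10100001
167 = 10100111
Binary: 01111101.00100001.10100001.10100111


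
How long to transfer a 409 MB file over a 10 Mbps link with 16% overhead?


Effective throughput = 10 * (1 - 16/100) = 8.4 Mbps
File size in Mb = 409 * 8 = 3272 Mb
Time = 3272 / 8.4
Time = 389.5238 seconds


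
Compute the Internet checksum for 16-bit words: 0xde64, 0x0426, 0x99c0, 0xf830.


Sum all words (with carry folding):
+ 0xde64 = 0xde64
+ 0x0426 = 0xe28a
+ 0x99c0 = 0x7c4b
+ 0xf830 = 0x747c
One's complement: ~0x747c
Checksum = 0x8b83


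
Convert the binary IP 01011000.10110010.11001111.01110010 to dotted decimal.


01011000 = 88
10110010 = 178
11001111 = 207
01110010 = 114
IP: 88.178.207.114


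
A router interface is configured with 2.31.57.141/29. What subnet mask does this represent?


/29 means 29 network bits, 3 host bits
Binary: 11111111111111111111111111111000
Mask: 255.255.255.248


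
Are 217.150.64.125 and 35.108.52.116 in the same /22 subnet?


Mask: 255.255.252.0
217.150.64.125 AND mask = 217.150.64.0
35.108.52.116 AND mask = 35.108.52.0
No, different subnets (217.150.64.0 vs 35.108.52.0)


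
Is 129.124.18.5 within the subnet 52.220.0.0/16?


Subnet network: 52.220.0.0
Test IP AND mask: 129.124.0.0
No, 129.124.18.5 is not in 52.220.0.0/16


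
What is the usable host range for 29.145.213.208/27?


Network: 29.145.213.192
Broadcast: 29.145.213.223
First usable = network + 1
Last usable = broadcast - 1
Range: 29.145.213.193 to 29.145.213.222


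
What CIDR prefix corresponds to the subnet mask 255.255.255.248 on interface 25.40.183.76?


Binary: 11111111.11111111.11111111.11111000
Count leading 1s
Prefix: /29


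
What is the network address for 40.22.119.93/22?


IP:   00101000.00010110.01110111.01011101
Mask: 11111111.11111111.11111100.00000000
AND operation:
Net:  00101000.00010110.01110100.00000000
Network: 40.22.116.0/22


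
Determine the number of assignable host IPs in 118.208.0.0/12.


Host bits = 32 - 12 = 20
Total addresses = 2^20 = 1048576
Usable = total - 2 (network and broadcast)
Usable hosts: 1048574


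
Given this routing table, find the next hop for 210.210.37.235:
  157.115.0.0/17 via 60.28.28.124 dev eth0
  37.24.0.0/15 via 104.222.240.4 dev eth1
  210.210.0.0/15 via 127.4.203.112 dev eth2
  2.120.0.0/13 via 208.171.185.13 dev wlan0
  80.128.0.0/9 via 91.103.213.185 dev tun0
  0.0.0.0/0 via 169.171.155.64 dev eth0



Longest prefix match for 210.210.37.235:
  /17 157.115.0.0: no
  /15 37.24.0.0: no
  /15 210.210.0.0: MATCH
  /13 2.120.0.0: no
  /9 80.128.0.0: no
  /0 0.0.0.0: MATCH
Selected: next-hop 127.4.203.112 via eth2 (matched /15)


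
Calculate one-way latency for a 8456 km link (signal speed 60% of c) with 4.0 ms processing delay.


Speed = 0.6 * 3e5 km/s = 180000 km/s
Propagation delay = 8456 / 180000 = 0.047 s = 46.9778 ms
Processing delay = 4.0 ms
Total one-way latency = 50.9778 ms


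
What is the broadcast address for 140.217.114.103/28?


Network: 140.217.114.96/28
Host bits = 4
Set all host bits to 1:
Broadcast: 140.217.114.111


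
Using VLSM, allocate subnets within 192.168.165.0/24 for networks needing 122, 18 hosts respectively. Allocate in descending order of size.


122 hosts -> /25 (126 usable): 192.168.165.0/25
18 hosts -> /27 (30 usable): 192.168.165.128/27
Allocation: 192.168.165.0/25 (122 hosts, 126 usable); 192.168.165.128/27 (18 hosts, 30 usable)


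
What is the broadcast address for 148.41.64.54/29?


Network: 148.41.64.48/29
Host bits = 3
Set all host bits to 1:
Broadcast: 148.41.64.55


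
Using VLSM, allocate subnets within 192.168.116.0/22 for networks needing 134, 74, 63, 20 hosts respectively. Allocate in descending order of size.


134 hosts -> /24 (254 usable): 192.168.116.0/24
74 hosts -> /25 (126 usable): 192.168.117.0/25
63 hosts -> /25 (126 usable): 192.168.117.128/25
20 hosts -> /27 (30 usable): 192.168.118.0/27
Allocation: 192.168.116.0/24 (134 hosts, 254 usable); 192.168.117.0/25 (74 hosts, 126 usable); 192.168.117.128/25 (63 hosts, 126 usable); 192.168.118.0/27 (20 hosts, 30 usable)


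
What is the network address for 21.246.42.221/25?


IP:   00010101.11110110.00101010.11011101
Mask: 11111111.11111111.11111111.10000000
AND operation:
Net:  00010101.11110110.00101010.10000000
Network: 21.246.42.128/25


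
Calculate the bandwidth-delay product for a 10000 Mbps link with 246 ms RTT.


BDP = bandwidth * RTT
= 10000 Mbps * 246 ms
= 10000 * 1e6 * 246 / 1000 bits
= 2460000000 bits
= 307500000 bytes
= 300292.9688 KB
BDP = 2460000000 bits (307500000 bytes)


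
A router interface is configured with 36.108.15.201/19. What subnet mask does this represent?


/19 means 19 network bits, 13 host bits
Binary: 11111111111111111110000000000000
Mask: 255.255.224.0


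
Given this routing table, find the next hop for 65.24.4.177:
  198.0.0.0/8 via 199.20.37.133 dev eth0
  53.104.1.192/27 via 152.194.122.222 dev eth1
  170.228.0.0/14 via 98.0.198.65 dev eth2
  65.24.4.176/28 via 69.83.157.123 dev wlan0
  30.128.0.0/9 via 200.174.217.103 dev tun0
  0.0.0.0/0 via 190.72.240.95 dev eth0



Longest prefix match for 65.24.4.177:
  /8 198.0.0.0: no
  /27 53.104.1.192: no
  /14 170.228.0.0: no
  /28 65.24.4.176: MATCH
  /9 30.128.0.0: no
  /0 0.0.0.0: MATCH
Selected: next-hop 69.83.157.123 via wlan0 (matched /28)


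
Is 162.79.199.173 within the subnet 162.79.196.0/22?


Subnet network: 162.79.196.0
Test IP AND mask: 162.79.196.0
Yes, 162.79.199.173 is in 162.79.196.0/22


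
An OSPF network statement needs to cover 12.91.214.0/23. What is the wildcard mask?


Subnet mask: 255.255.254.0
Wildcard = 255.255.255.255 - subnet mask
255 - 255 = 0
255 - 255 = 0
255 - 254 = 1
255 - 0 = 255
Wildcard: 0.0.1.255


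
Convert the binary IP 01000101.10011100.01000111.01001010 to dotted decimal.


01000101 = 69
10011100 = 156
01000111 = 71
01001010 = 74
IP: 69.156.71.74


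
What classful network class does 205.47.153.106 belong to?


First octet: 205
Binary: 11001101
110xxxxx -> Class C (192-223)
Class C, default mask 255.255.255.0 (/24)


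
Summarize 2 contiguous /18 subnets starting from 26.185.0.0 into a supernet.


Original prefix: /18
Number of subnets: 2 = 2^1
New prefix = 18 - 1 = 17
Supernet: 26.185.0.0/17


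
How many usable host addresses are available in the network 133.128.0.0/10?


Host bits = 32 - 10 = 22
Total addresses = 2^22 = 4194304
Usable = total - 2 (network and broadcast)
Usable hosts: 4194302


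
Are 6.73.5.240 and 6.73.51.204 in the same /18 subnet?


Mask: 255.255.192.0
6.73.5.240 AND mask = 6.73.0.0
6.73.51.204 AND mask = 6.73.0.0
Yes, same subnet (6.73.0.0)


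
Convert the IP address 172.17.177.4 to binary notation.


172 = 10101100
17 = 00010001
177 = 10110001
4 = 00000100
Binary: 10101100.00010001.10110001.00000100


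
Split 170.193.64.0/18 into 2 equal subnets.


New prefix = 18 + 1 = 19
Each subnet has 8192 addresses
  170.193.64.0/19
  170.193.96.0/19
Subnets: 170.193.64.0/19, 170.193.96.0/19


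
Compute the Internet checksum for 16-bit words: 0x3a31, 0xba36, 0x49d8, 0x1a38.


Sum all words (with carry folding):
+ 0x3a31 = 0x3a31
+ 0xba36 = 0xf467
+ 0x49d8 = 0x3e40
+ 0x1a38 = 0x5878
One's complement: ~0x5878
Checksum = 0xa787


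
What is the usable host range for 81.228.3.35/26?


Network: 81.228.3.0
Broadcast: 81.228.3.63
First usable = network + 1
Last usable = broadcast - 1
Range: 81.228.3.1 to 81.228.3.62


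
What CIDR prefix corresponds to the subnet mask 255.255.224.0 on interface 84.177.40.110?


Binary: 11111111.11111111.11100000.00000000
Count leading 1s
Prefix: /19


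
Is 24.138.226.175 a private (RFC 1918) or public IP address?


RFC 1918 private ranges:
  10.0.0.0/8 (10.0.0.0 - 10.255.255.255)
  172.16.0.0/12 (172.16.0.0 - 172.31.255.255)
  192.168.0.0/16 (192.168.0.0 - 192.168.255.255)
Public (not in any RFC 1918 range)
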